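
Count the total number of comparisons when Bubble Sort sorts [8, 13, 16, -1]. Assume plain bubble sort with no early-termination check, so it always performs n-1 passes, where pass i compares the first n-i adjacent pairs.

Pass 1: compare adjacent pairs (0,1)..(2,3) = 3 comparison(s), 1 swap(s) -> [8, 13, -1, 16]
Pass 2: compare adjacent pairs (0,1)..(1,2) = 2 comparison(s), 1 swap(s) -> [8, -1, 13, 16]
Pass 3: compare adjacent pairs (0,1)..(0,1) = 1 comparison(s), 1 swap(s) -> [-1, 8, 13, 16]
Total comparisons: 3 + 2 + 1 = 6


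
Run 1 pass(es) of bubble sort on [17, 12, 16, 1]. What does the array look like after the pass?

After pass 1: [12, 16, 1, 17] (3 swaps)
Total swaps: 3


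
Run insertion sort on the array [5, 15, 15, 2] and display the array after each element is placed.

First element 5 is already 'sorted'
Insert 15: shifted 0 elements -> [5, 15, 15, 2]
Insert 15: shifted 0 elements -> [5, 15, 15, 2]
Insert 2: shifted 3 elements -> [2, 5, 15, 15]


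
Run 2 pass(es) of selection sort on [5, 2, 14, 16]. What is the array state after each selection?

Pass 1: Select minimum 2 at index 1, swap -> [2, 5, 14, 16]
Pass 2: Select minimum 5 at index 1, swap -> [2, 5, 14, 16]


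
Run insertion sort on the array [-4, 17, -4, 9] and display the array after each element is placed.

First element -4 is already 'sorted'
Insert 17: shifted 0 elements -> [-4, 17, -4, 9]
Insert -4: shifted 1 elements -> [-4, -4, 17, 9]
Insert 9: shifted 1 elements -> [-4, -4, 9, 17]


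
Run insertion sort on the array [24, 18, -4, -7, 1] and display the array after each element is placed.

First element 24 is already 'sorted'
Insert 18: shifted 1 elements -> [18, 24, -4, -7, 1]
Insert -4: shifted 2 elements -> [-4, 18, 24, -7, 1]
Insert -7: shifted 3 elements -> [-7, -4, 18, 24, 1]
Insert 1: shifted 2 elements -> [-7, -4, 1, 18, 24]


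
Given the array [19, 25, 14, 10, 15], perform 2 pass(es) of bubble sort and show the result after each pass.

After pass 1: [19, 14, 10, 15, 25] (3 swaps)
After pass 2: [14, 10, 15, 19, 25] (3 swaps)
Total swaps: 6


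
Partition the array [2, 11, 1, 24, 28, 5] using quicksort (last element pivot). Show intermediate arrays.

Partition 1: pivot=5 at index 2 -> [2, 1, 5, 24, 28, 11]
Partition 2: pivot=1 at index 0 -> [1, 2, 5, 24, 28, 11]
Partition 3: pivot=11 at index 3 -> [1, 2, 5, 11, 28, 24]
Partition 4: pivot=24 at index 4 -> [1, 2, 5, 11, 24, 28]


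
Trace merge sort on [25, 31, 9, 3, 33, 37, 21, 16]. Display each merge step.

Divide and conquer:
  Merge [25] + [31] -> [25, 31]
  Merge [9] + [3] -> [3, 9]
  Merge [25, 31] + [3, 9] -> [3, 9, 25, 31]
  Merge [33] + [37] -> [33, 37]
  Merge [21] + [16] -> [16, 21]
  Merge [33, 37] + [16, 21] -> [16, 21, 33, 37]
  Merge [3, 9, 25, 31] + [16, 21, 33, 37] -> [3, 9, 16, 21, 25, 31, 33, 37]


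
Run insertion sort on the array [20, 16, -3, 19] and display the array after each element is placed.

First element 20 is already 'sorted'
Insert 16: shifted 1 elements -> [16, 20, -3, 19]
Insert -3: shifted 2 elements -> [-3, 16, 20, 19]
Insert 19: shifted 1 elements -> [-3, 16, 19, 20]


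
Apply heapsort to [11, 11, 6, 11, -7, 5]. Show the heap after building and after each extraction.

Build heap: [11, 11, 6, 11, -7, 5]
Extract 11: [11, 11, 6, 5, -7, 11]
Extract 11: [11, 5, 6, -7, 11, 11]
Extract 11: [6, 5, -7, 11, 11, 11]
Extract 6: [5, -7, 6, 11, 11, 11]
Extract 5: [-7, 5, 6, 11, 11, 11]


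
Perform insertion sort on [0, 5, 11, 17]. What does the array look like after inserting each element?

First element 0 is already 'sorted'
Insert 5: shifted 0 elements -> [0, 5, 11, 17]
Insert 11: shifted 0 elements -> [0, 5, 11, 17]
Insert 17: shifted 0 elements -> [0, 5, 11, 17]


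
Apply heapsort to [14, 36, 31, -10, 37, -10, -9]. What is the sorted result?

Build heap: [37, 36, 31, -10, 14, -10, -9]
Extract 37: [36, 14, 31, -10, -9, -10, 37]
Extract 36: [31, 14, -10, -10, -9, 36, 37]
Extract 31: [14, -9, -10, -10, 31, 36, 37]
Extract 14: [-9, -10, -10, 14, 31, 36, 37]
Extract -9: [-10, -10, -9, 14, 31, 36, 37]
Extract -10: [-10, -10, -9, 14, 31, 36, 37]


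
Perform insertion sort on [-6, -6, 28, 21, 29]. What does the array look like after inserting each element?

First element -6 is already 'sorted'
Insert -6: shifted 0 elements -> [-6, -6, 28, 21, 29]
Insert 28: shifted 0 elements -> [-6, -6, 28, 21, 29]
Insert 21: shifted 1 elements -> [-6, -6, 21, 28, 29]
Insert 29: shifted 0 elements -> [-6, -6, 21, 28, 29]


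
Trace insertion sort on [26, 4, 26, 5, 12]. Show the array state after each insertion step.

First element 26 is already 'sorted'
Insert 4: shifted 1 elements -> [4, 26, 26, 5, 12]
Insert 26: shifted 0 elements -> [4, 26, 26, 5, 12]
Insert 5: shifted 2 elements -> [4, 5, 26, 26, 12]
Insert 12: shifted 2 elements -> [4, 5, 12, 26, 26]


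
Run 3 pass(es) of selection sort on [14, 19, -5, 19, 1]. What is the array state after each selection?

Pass 1: Select minimum -5 at index 2, swap -> [-5, 19, 14, 19, 1]
Pass 2: Select minimum 1 at index 4, swap -> [-5, 1, 14, 19, 19]
Pass 3: Select minimum 14 at index 2, swap -> [-5, 1, 14, 19, 19]


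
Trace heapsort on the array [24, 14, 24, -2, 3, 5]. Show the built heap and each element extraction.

Build heap: [24, 14, 24, -2, 3, 5]
Extract 24: [24, 14, 5, -2, 3, 24]
Extract 24: [14, 3, 5, -2, 24, 24]
Extract 14: [5, 3, -2, 14, 24, 24]
Extract 5: [3, -2, 5, 14, 24, 24]
Extract 3: [-2, 3, 5, 14, 24, 24]


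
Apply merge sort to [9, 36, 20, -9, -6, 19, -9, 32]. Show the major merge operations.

Divide and conquer:
  Merge [9] + [36] -> [9, 36]
  Merge [20] + [-9] -> [-9, 20]
  Merge [9, 36] + [-9, 20] -> [-9, 9, 20, 36]
  Merge [-6] + [19] -> [-6, 19]
  Merge [-9] + [32] -> [-9, 32]
  Merge [-6, 19] + [-9, 32] -> [-9, -6, 19, 32]
  Merge [-9, 9, 20, 36] + [-9, -6, 19, 32] -> [-9, -9, -6, 9, 19, 20, 32, 36]


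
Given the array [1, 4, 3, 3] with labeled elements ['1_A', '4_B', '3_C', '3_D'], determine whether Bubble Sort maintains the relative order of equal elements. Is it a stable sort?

Trace Bubble Sort on the labeled array (the key is the number; the letter only tracks identity):
  After pass 1: [1_A, 3_C, 3_D, 4_B]
  After pass 2: [1_A, 3_C, 3_D, 4_B] (no swaps, done)
Final order: [1_A, 3_C, 3_D, 4_B]
Equal keys:
  value 3: originally 3_C, 3_D; after sorting 3_C, 3_D -> order preserved
All equal keys kept their original relative order. Bubble Sort is stable: it only swaps adjacent elements when the left one is strictly greater, so equal keys never move past each other.
Answer: Stable


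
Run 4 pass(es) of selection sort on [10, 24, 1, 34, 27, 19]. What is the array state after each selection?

Pass 1: Select minimum 1 at index 2, swap -> [1, 24, 10, 34, 27, 19]
Pass 2: Select minimum 10 at index 2, swap -> [1, 10, 24, 34, 27, 19]
Pass 3: Select minimum 19 at index 5, swap -> [1, 10, 19, 34, 27, 24]
Pass 4: Select minimum 24 at index 5, swap -> [1, 10, 19, 24, 27, 34]


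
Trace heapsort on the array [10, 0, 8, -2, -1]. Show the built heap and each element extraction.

Build heap: [10, 0, 8, -2, -1]
Extract 10: [8, 0, -1, -2, 10]
Extract 8: [0, -2, -1, 8, 10]
Extract 0: [-1, -2, 0, 8, 10]
Extract -1: [-2, -1, 0, 8, 10]


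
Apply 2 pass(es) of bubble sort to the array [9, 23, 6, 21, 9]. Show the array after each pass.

After pass 1: [9, 6, 21, 9, 23] (3 swaps)
After pass 2: [6, 9, 9, 21, 23] (2 swaps)
Total swaps: 5


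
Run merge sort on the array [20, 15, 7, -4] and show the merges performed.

Divide and conquer:
  Merge [20] + [15] -> [15, 20]
  Merge [7] + [-4] -> [-4, 7]
  Merge [15, 20] + [-4, 7] -> [-4, 7, 15, 20]


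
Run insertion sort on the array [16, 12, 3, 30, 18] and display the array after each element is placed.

First element 16 is already 'sorted'
Insert 12: shifted 1 elements -> [12, 16, 3, 30, 18]
Insert 3: shifted 2 elements -> [3, 12, 16, 30, 18]
Insert 30: shifted 0 elements -> [3, 12, 16, 30, 18]
Insert 18: shifted 1 elements -> [3, 12, 16, 18, 30]


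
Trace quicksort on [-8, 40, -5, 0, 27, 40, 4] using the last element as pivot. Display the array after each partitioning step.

Partition 1: pivot=4 at index 3 -> [-8, -5, 0, 4, 27, 40, 40]
Partition 2: pivot=0 at index 2 -> [-8, -5, 0, 4, 27, 40, 40]
Partition 3: pivot=-5 at index 1 -> [-8, -5, 0, 4, 27, 40, 40]
Partition 4: pivot=40 at index 6 -> [-8, -5, 0, 4, 27, 40, 40]
Partition 5: pivot=40 at index 5 -> [-8, -5, 0, 4, 27, 40, 40]


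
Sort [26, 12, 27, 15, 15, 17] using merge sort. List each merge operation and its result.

Divide and conquer:
  Merge [12] + [27] -> [12, 27]
  Merge [26] + [12, 27] -> [12, 26, 27]
  Merge [15] + [17] -> [15, 17]
  Merge [15] + [15, 17] -> [15, 15, 17]
  Merge [12, 26, 27] + [15, 15, 17] -> [12, 15, 15, 17, 26, 27]


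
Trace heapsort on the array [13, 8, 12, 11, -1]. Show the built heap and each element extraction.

Build heap: [13, 11, 12, 8, -1]
Extract 13: [12, 11, -1, 8, 13]
Extract 12: [11, 8, -1, 12, 13]
Extract 11: [8, -1, 11, 12, 13]
Extract 8: [-1, 8, 11, 12, 13]


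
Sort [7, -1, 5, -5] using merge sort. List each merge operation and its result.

Divide and conquer:
  Merge [7] + [-1] -> [-1, 7]
  Merge [5] + [-5] -> [-5, 5]
  Merge [-1, 7] + [-5, 5] -> [-5, -1, 5, 7]


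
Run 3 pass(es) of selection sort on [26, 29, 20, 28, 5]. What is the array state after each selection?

Pass 1: Select minimum 5 at index 4, swap -> [5, 29, 20, 28, 26]
Pass 2: Select minimum 20 at index 2, swap -> [5, 20, 29, 28, 26]
Pass 3: Select minimum 26 at index 4, swap -> [5, 20, 26, 28, 29]


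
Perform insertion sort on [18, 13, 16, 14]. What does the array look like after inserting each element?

First element 18 is already 'sorted'
Insert 13: shifted 1 elements -> [13, 18, 16, 14]
Insert 16: shifted 1 elements -> [13, 16, 18, 14]
Insert 14: shifted 2 elements -> [13, 14, 16, 18]


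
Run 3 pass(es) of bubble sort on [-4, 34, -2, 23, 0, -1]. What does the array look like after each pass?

After pass 1: [-4, -2, 23, 0, -1, 34] (4 swaps)
After pass 2: [-4, -2, 0, -1, 23, 34] (2 swaps)
After pass 3: [-4, -2, -1, 0, 23, 34] (1 swaps)
Total swaps: 7


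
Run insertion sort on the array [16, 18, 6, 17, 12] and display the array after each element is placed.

First element 16 is already 'sorted'
Insert 18: shifted 0 elements -> [16, 18, 6, 17, 12]
Insert 6: shifted 2 elements -> [6, 16, 18, 17, 12]
Insert 17: shifted 1 elements -> [6, 16, 17, 18, 12]
Insert 12: shifted 3 elements -> [6, 12, 16, 17, 18]


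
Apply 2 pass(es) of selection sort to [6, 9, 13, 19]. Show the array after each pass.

Pass 1: Select minimum 6 at index 0, swap -> [6, 9, 13, 19]
Pass 2: Select minimum 9 at index 1, swap -> [6, 9, 13, 19]


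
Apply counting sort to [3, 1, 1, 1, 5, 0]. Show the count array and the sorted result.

Count array: [1, 3, 0, 1, 0, 1]
(count[i] = number of elements equal to i)
Cumulative count: [1, 4, 4, 5, 5, 6]
Sorted: [0, 1, 1, 1, 3, 5]


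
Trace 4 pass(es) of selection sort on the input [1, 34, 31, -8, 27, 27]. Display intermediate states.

Pass 1: Select minimum -8 at index 3, swap -> [-8, 34, 31, 1, 27, 27]
Pass 2: Select minimum 1 at index 3, swap -> [-8, 1, 31, 34, 27, 27]
Pass 3: Select minimum 27 at index 4, swap -> [-8, 1, 27, 34, 31, 27]
Pass 4: Select minimum 27 at index 5, swap -> [-8, 1, 27, 27, 31, 34]


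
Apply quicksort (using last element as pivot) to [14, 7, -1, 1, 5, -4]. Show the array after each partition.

Partition 1: pivot=-4 at index 0 -> [-4, 7, -1, 1, 5, 14]
Partition 2: pivot=14 at index 5 -> [-4, 7, -1, 1, 5, 14]
Partition 3: pivot=5 at index 3 -> [-4, -1, 1, 5, 7, 14]
Partition 4: pivot=1 at index 2 -> [-4, -1, 1, 5, 7, 14]


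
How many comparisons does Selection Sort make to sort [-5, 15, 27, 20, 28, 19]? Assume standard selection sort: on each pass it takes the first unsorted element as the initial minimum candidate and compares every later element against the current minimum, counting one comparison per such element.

Pass 1: scan indices 1..5 for the minimum = 5 comparison(s); min is -5, place at index 0 -> [-5, 15, 27, 20, 28, 19]
Pass 2: scan indices 2..5 for the minimum = 4 comparison(s); min is 15, place at index 1 -> [-5, 15, 27, 20, 28, 19]
Pass 3: scan indices 3..5 for the minimum = 3 comparison(s); min is 19, place at index 2 -> [-5, 15, 19, 20, 28, 27]
Pass 4: scan indices 4..5 for the minimum = 2 comparison(s); min is 20, place at index 3 -> [-5, 15, 19, 20, 28, 27]
Pass 5: scan indices 5..5 for the minimum = 1 comparison(s); min is 27, place at index 4 -> [-5, 15, 19, 20, 27, 28]
Selection sort always scans the whole unsorted suffix, so the count is (n-1) + (n-2) + ... + 1 = n(n-1)/2 = 6*5/2 = 15 regardless of the input order.
Total comparisons: 5 + 4 + 3 + 2 + 1 = 15


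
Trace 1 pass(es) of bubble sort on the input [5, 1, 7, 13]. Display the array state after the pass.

After pass 1: [1, 5, 7, 13] (1 swaps)
Total swaps: 1


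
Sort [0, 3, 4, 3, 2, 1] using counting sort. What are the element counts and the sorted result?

Count array: [1, 1, 1, 2, 1]
(count[i] = number of elements equal to i)
Cumulative count: [1, 2, 3, 5, 6]
Sorted: [0, 1, 2, 3, 3, 4]


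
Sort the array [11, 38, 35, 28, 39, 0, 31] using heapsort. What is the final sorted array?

Build heap: [39, 38, 35, 28, 11, 0, 31]
Extract 39: [38, 31, 35, 28, 11, 0, 39]
Extract 38: [35, 31, 0, 28, 11, 38, 39]
Extract 35: [31, 28, 0, 11, 35, 38, 39]
Extract 31: [28, 11, 0, 31, 35, 38, 39]
Extract 28: [11, 0, 28, 31, 35, 38, 39]
Extract 11: [0, 11, 28, 31, 35, 38, 39]


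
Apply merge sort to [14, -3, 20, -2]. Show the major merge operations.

Divide and conquer:
  Merge [14] + [-3] -> [-3, 14]
  Merge [20] + [-2] -> [-2, 20]
  Merge [-3, 14] + [-2, 20] -> [-3, -2, 14, 20]


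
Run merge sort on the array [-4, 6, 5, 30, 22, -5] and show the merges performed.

Divide and conquer:
  Merge [6] + [5] -> [5, 6]
  Merge [-4] + [5, 6] -> [-4, 5, 6]
  Merge [22] + [-5] -> [-5, 22]
  Merge [30] + [-5, 22] -> [-5, 22, 30]
  Merge [-4, 5, 6] + [-5, 22, 30] -> [-5, -4, 5, 6, 22, 30]


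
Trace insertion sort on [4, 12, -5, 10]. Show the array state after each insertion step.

First element 4 is already 'sorted'
Insert 12: shifted 0 elements -> [4, 12, -5, 10]
Insert -5: shifted 2 elements -> [-5, 4, 12, 10]
Insert 10: shifted 1 elements -> [-5, 4, 10, 12]


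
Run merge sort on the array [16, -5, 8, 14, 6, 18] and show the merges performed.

Divide and conquer:
  Merge [-5] + [8] -> [-5, 8]
  Merge [16] + [-5, 8] -> [-5, 8, 16]
  Merge [6] + [18] -> [6, 18]
  Merge [14] + [6, 18] -> [6, 14, 18]
  Merge [-5, 8, 16] + [6, 14, 18] -> [-5, 6, 8, 14, 16, 18]


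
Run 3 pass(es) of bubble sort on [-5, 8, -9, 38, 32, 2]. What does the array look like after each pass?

After pass 1: [-5, -9, 8, 32, 2, 38] (3 swaps)
After pass 2: [-9, -5, 8, 2, 32, 38] (2 swaps)
After pass 3: [-9, -5, 2, 8, 32, 38] (1 swaps)
Total swaps: 6


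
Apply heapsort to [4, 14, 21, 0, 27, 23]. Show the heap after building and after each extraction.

Build heap: [27, 14, 23, 0, 4, 21]
Extract 27: [23, 14, 21, 0, 4, 27]
Extract 23: [21, 14, 4, 0, 23, 27]
Extract 21: [14, 0, 4, 21, 23, 27]
Extract 14: [4, 0, 14, 21, 23, 27]
Extract 4: [0, 4, 14, 21, 23, 27]


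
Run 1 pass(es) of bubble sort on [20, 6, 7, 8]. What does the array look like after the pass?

After pass 1: [6, 7, 8, 20] (3 swaps)
Total swaps: 3


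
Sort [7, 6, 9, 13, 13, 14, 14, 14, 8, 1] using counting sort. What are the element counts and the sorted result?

Count array: [0, 1, 0, 0, 0, 0, 1, 1, 1, 1, 0, 0, 0, 2, 3]
(count[i] = number of elements equal to i)
Cumulative count: [0, 1, 1, 1, 1, 1, 2, 3, 4, 5, 5, 5, 5, 7, 10]
Sorted: [1, 6, 7, 8, 9, 13, 13, 14, 14, 14]


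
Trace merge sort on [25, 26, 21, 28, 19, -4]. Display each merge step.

Divide and conquer:
  Merge [26] + [21] -> [21, 26]
  Merge [25] + [21, 26] -> [21, 25, 26]
  Merge [19] + [-4] -> [-4, 19]
  Merge [28] + [-4, 19] -> [-4, 19, 28]
  Merge [21, 25, 26] + [-4, 19, 28] -> [-4, 19, 21, 25, 26, 28]


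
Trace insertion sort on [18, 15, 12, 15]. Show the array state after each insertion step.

First element 18 is already 'sorted'
Insert 15: shifted 1 elements -> [15, 18, 12, 15]
Insert 12: shifted 2 elements -> [12, 15, 18, 15]
Insert 15: shifted 1 elements -> [12, 15, 15, 18]


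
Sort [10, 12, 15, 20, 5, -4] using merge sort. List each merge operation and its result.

Divide and conquer:
  Merge [12] + [15] -> [12, 15]
  Merge [10] + [12, 15] -> [10, 12, 15]
  Merge [5] + [-4] -> [-4, 5]
  Merge [20] + [-4, 5] -> [-4, 5, 20]
  Merge [10, 12, 15] + [-4, 5, 20] -> [-4, 5, 10, 12, 15, 20]


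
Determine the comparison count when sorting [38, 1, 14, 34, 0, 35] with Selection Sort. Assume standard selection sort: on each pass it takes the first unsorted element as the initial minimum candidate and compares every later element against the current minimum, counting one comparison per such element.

Pass 1: scan indices 1..5 for the minimum = 5 comparison(s); min is 0, place at index 0 -> [0, 1, 14, 34, 38, 35]
Pass 2: scan indices 2..5 for the minimum = 4 comparison(s); min is 1, place at index 1 -> [0, 1, 14, 34, 38, 35]
Pass 3: scan indices 3..5 for the minimum = 3 comparison(s); min is 14, place at index 2 -> [0, 1, 14, 34, 38, 35]
Pass 4: scan indices 4..5 for the minimum = 2 comparison(s); min is 34, place at index 3 -> [0, 1, 14, 34, 38, 35]
Pass 5: scan indices 5..5 for the minimum = 1 comparison(s); min is 35, place at index 4 -> [0, 1, 14, 34, 35, 38]
Selection sort always scans the whole unsorted suffix, so the count is (n-1) + (n-2) + ... + 1 = n(n-1)/2 = 6*5/2 = 15 regardless of the input order.
Total comparisons: 5 + 4 + 3 + 2 + 1 = 15


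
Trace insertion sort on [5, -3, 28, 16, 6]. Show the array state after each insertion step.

First element 5 is already 'sorted'
Insert -3: shifted 1 elements -> [-3, 5, 28, 16, 6]
Insert 28: shifted 0 elements -> [-3, 5, 28, 16, 6]
Insert 16: shifted 1 elements -> [-3, 5, 16, 28, 6]
Insert 6: shifted 2 elements -> [-3, 5, 6, 16, 28]


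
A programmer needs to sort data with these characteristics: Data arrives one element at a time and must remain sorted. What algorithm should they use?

Best choice: Insertion sort
Reason: Insertion sort naturally handles online/streaming input by inserting each new element into sorted position


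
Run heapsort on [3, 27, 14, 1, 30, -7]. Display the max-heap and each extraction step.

Build heap: [30, 27, 14, 1, 3, -7]
Extract 30: [27, 3, 14, 1, -7, 30]
Extract 27: [14, 3, -7, 1, 27, 30]
Extract 14: [3, 1, -7, 14, 27, 30]
Extract 3: [1, -7, 3, 14, 27, 30]
Extract 1: [-7, 1, 3, 14, 27, 30]


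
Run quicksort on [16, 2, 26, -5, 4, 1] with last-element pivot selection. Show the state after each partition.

Partition 1: pivot=1 at index 1 -> [-5, 1, 26, 16, 4, 2]
Partition 2: pivot=2 at index 2 -> [-5, 1, 2, 16, 4, 26]
Partition 3: pivot=26 at index 5 -> [-5, 1, 2, 16, 4, 26]
Partition 4: pivot=4 at index 3 -> [-5, 1, 2, 4, 16, 26]


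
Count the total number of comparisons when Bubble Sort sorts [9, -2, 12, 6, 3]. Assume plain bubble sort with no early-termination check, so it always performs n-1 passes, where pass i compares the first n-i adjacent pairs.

Pass 1: compare adjacent pairs (0,1)..(3,4) = 4 comparison(s), 3 swap(s) -> [-2, 9, 6, 3, 12]
Pass 2: compare adjacent pairs (0,1)..(2,3) = 3 comparison(s), 2 swap(s) -> [-2, 6, 3, 9, 12]
Pass 3: compare adjacent pairs (0,1)..(1,2) = 2 comparison(s), 1 swap(s) -> [-2, 3, 6, 9, 12]
Pass 4: compare adjacent pairs (0,1)..(0,1) = 1 comparison(s), 0 swap(s) -> [-2, 3, 6, 9, 12]
Total comparisons: 4 + 3 + 2 + 1 = 10


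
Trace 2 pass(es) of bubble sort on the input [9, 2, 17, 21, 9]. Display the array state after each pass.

After pass 1: [2, 9, 17, 9, 21] (2 swaps)
After pass 2: [2, 9, 9, 17, 21] (1 swaps)
Total swaps: 3


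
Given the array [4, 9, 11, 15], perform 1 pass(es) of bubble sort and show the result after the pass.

After pass 1: [4, 9, 11, 15] (0 swaps)
Total swaps: 0


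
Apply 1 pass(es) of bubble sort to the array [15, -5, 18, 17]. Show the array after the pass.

After pass 1: [-5, 15, 17, 18] (2 swaps)
Total swaps: 2


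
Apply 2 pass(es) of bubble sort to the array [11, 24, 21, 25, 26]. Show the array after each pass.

After pass 1: [11, 21, 24, 25, 26] (1 swaps)
After pass 2: [11, 21, 24, 25, 26] (0 swaps)
Total swaps: 1


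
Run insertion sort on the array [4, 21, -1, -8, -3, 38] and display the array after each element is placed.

First element 4 is already 'sorted'
Insert 21: shifted 0 elements -> [4, 21, -1, -8, -3, 38]
Insert -1: shifted 2 elements -> [-1, 4, 21, -8, -3, 38]
Insert -8: shifted 3 elements -> [-8, -1, 4, 21, -3, 38]
Insert -3: shifted 3 elements -> [-8, -3, -1, 4, 21, 38]
Insert 38: shifted 0 elements -> [-8, -3, -1, 4, 21, 38]


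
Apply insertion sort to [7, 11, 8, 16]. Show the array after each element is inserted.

First element 7 is already 'sorted'
Insert 11: shifted 0 elements -> [7, 11, 8, 16]
Insert 8: shifted 1 elements -> [7, 8, 11, 16]
Insert 16: shifted 0 elements -> [7, 8, 11, 16]


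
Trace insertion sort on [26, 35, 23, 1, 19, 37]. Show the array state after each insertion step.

First element 26 is already 'sorted'
Insert 35: shifted 0 elements -> [26, 35, 23, 1, 19, 37]
Insert 23: shifted 2 elements -> [23, 26, 35, 1, 19, 37]
Insert 1: shifted 3 elements -> [1, 23, 26, 35, 19, 37]
Insert 19: shifted 3 elements -> [1, 19, 23, 26, 35, 37]
Insert 37: shifted 0 elements -> [1, 19, 23, 26, 35, 37]


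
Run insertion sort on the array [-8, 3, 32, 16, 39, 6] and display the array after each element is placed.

First element -8 is already 'sorted'
Insert 3: shifted 0 elements -> [-8, 3, 32, 16, 39, 6]
Insert 32: shifted 0 elements -> [-8, 3, 32, 16, 39, 6]
Insert 16: shifted 1 elements -> [-8, 3, 16, 32, 39, 6]
Insert 39: shifted 0 elements -> [-8, 3, 16, 32, 39, 6]
Insert 6: shifted 3 elements -> [-8, 3, 6, 16, 32, 39]


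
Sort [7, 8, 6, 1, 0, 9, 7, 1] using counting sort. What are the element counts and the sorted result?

Count array: [1, 2, 0, 0, 0, 0, 1, 2, 1, 1]
(count[i] = number of elements equal to i)
Cumulative count: [1, 3, 3, 3, 3, 3, 4, 6, 7, 8]
Sorted: [0, 1, 1, 6, 7, 7, 8, 9]


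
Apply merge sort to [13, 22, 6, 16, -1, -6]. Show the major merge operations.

Divide and conquer:
  Merge [22] + [6] -> [6, 22]
  Merge [13] + [6, 22] -> [6, 13, 22]
  Merge [-1] + [-6] -> [-6, -1]
  Merge [16] + [-6, -1] -> [-6, -1, 16]
  Merge [6, 13, 22] + [-6, -1, 16] -> [-6, -1, 6, 13, 16, 22]


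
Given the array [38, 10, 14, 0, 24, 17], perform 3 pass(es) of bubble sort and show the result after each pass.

After pass 1: [10, 14, 0, 24, 17, 38] (5 swaps)
After pass 2: [10, 0, 14, 17, 24, 38] (2 swaps)
After pass 3: [0, 10, 14, 17, 24, 38] (1 swaps)
Total swaps: 8


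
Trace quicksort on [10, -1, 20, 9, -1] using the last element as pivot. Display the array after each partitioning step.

Partition 1: pivot=-1 at index 1 -> [-1, -1, 20, 9, 10]
Partition 2: pivot=10 at index 3 -> [-1, -1, 9, 10, 20]


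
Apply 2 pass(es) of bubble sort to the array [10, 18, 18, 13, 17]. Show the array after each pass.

After pass 1: [10, 18, 13, 17, 18] (2 swaps)
After pass 2: [10, 13, 17, 18, 18] (2 swaps)
Total swaps: 4


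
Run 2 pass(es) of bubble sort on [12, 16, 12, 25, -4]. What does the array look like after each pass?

After pass 1: [12, 12, 16, -4, 25] (2 swaps)
After pass 2: [12, 12, -4, 16, 25] (1 swaps)
Total swaps: 3


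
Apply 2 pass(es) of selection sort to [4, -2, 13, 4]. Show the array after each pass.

Pass 1: Select minimum -2 at index 1, swap -> [-2, 4, 13, 4]
Pass 2: Select minimum 4 at index 1, swap -> [-2, 4, 13, 4]


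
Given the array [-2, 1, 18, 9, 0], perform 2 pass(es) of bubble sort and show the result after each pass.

After pass 1: [-2, 1, 9, 0, 18] (2 swaps)
After pass 2: [-2, 1, 0, 9, 18] (1 swaps)
Total swaps: 3


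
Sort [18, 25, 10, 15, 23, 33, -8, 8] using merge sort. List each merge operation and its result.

Divide and conquer:
  Merge [18] + [25] -> [18, 25]
  Merge [10] + [15] -> [10, 15]
  Merge [18, 25] + [10, 15] -> [10, 15, 18, 25]
  Merge [23] + [33] -> [23, 33]
  Merge [-8] + [8] -> [-8, 8]
  Merge [23, 33] + [-8, 8] -> [-8, 8, 23, 33]
  Merge [10, 15, 18, 25] + [-8, 8, 23, 33] -> [-8, 8, 10, 15, 18, 23, 25, 33]


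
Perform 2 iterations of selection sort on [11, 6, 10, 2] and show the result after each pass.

Pass 1: Select minimum 2 at index 3, swap -> [2, 6, 10, 11]
Pass 2: Select minimum 6 at index 1, swap -> [2, 6, 10, 11]


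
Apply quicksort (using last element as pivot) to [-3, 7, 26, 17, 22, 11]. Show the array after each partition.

Partition 1: pivot=11 at index 2 -> [-3, 7, 11, 17, 22, 26]
Partition 2: pivot=7 at index 1 -> [-3, 7, 11, 17, 22, 26]
Partition 3: pivot=26 at index 5 -> [-3, 7, 11, 17, 22, 26]
Partition 4: pivot=22 at index 4 -> [-3, 7, 11, 17, 22, 26]


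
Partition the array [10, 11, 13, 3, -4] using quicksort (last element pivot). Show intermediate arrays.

Partition 1: pivot=-4 at index 0 -> [-4, 11, 13, 3, 10]
Partition 2: pivot=10 at index 2 -> [-4, 3, 10, 11, 13]
Partition 3: pivot=13 at index 4 -> [-4, 3, 10, 11, 13]


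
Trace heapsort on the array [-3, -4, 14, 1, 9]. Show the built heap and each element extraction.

Build heap: [14, 9, -3, 1, -4]
Extract 14: [9, 1, -3, -4, 14]
Extract 9: [1, -4, -3, 9, 14]
Extract 1: [-3, -4, 1, 9, 14]
Extract -3: [-4, -3, 1, 9, 14]


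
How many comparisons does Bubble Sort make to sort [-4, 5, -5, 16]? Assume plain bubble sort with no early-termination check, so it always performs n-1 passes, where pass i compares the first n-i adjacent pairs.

Pass 1: compare adjacent pairs (0,1)..(2,3) = 3 comparison(s), 1 swap(s) -> [-4, -5, 5, 16]
Pass 2: compare adjacent pairs (0,1)..(1,2) = 2 comparison(s), 1 swap(s) -> [-5, -4, 5, 16]
Pass 3: compare adjacent pairs (0,1)..(0,1) = 1 comparison(s), 0 swap(s) -> [-5, -4, 5, 16]
Total comparisons: 3 + 2 + 1 = 6


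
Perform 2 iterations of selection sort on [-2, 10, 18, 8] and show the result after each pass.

Pass 1: Select minimum -2 at index 0, swap -> [-2, 10, 18, 8]
Pass 2: Select minimum 8 at index 3, swap -> [-2, 8, 18, 10]


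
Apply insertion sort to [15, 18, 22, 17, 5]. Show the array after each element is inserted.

First element 15 is already 'sorted'
Insert 18: shifted 0 elements -> [15, 18, 22, 17, 5]
Insert 22: shifted 0 elements -> [15, 18, 22, 17, 5]
Insert 17: shifted 2 elements -> [15, 17, 18, 22, 5]
Insert 5: shifted 4 elements -> [5, 15, 17, 18, 22]


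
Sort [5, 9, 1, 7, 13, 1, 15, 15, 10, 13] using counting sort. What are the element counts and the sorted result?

Count array: [0, 2, 0, 0, 0, 1, 0, 1, 0, 1, 1, 0, 0, 2, 0, 2]
(count[i] = number of elements equal to i)
Cumulative count: [0, 2, 2, 2, 2, 3, 3, 4, 4, 5, 6, 6, 6, 8, 8, 10]
Sorted: [1, 1, 5, 7, 9, 10, 13, 13, 15, 15]


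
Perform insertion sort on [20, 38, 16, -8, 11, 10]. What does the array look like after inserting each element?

First element 20 is already 'sorted'
Insert 38: shifted 0 elements -> [20, 38, 16, -8, 11, 10]
Insert 16: shifted 2 elements -> [16, 20, 38, -8, 11, 10]
Insert -8: shifted 3 elements -> [-8, 16, 20, 38, 11, 10]
Insert 11: shifted 3 elements -> [-8, 11, 16, 20, 38, 10]
Insert 10: shifted 4 elements -> [-8, 10, 11, 16, 20, 38]


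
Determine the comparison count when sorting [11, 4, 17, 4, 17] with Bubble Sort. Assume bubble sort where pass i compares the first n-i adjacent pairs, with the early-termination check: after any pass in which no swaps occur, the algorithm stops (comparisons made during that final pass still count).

Pass 1: compare adjacent pairs (0,1)..(3,4) = 4 comparison(s), 2 swap(s) -> [4, 11, 4, 17, 17]
Pass 2: compare adjacent pairs (0,1)..(2,3) = 3 comparison(s), 1 swap(s) -> [4, 4, 11, 17, 17]
Pass 3: compare adjacent pairs (0,1)..(1,2) = 2 comparison(s), 0 swap(s) -> [4, 4, 11, 17, 17]
No swaps in this pass, so bubble sort stops here.
Total comparisons: 4 + 3 + 2 = 9


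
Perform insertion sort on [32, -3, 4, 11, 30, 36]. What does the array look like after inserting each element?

First element 32 is already 'sorted'
Insert -3: shifted 1 elements -> [-3, 32, 4, 11, 30, 36]
Insert 4: shifted 1 elements -> [-3, 4, 32, 11, 30, 36]
Insert 11: shifted 1 elements -> [-3, 4, 11, 32, 30, 36]
Insert 30: shifted 1 elements -> [-3, 4, 11, 30, 32, 36]
Insert 36: shifted 0 elements -> [-3, 4, 11, 30, 32, 36]


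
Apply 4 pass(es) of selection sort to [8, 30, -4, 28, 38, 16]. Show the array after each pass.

Pass 1: Select minimum -4 at index 2, swap -> [-4, 30, 8, 28, 38, 16]
Pass 2: Select minimum 8 at index 2, swap -> [-4, 8, 30, 28, 38, 16]
Pass 3: Select minimum 16 at index 5, swap -> [-4, 8, 16, 28, 38, 30]
Pass 4: Select minimum 28 at index 3, swap -> [-4, 8, 16, 28, 38, 30]


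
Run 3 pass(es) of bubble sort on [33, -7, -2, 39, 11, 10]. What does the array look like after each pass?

After pass 1: [-7, -2, 33, 11, 10, 39] (4 swaps)
After pass 2: [-7, -2, 11, 10, 33, 39] (2 swaps)
After pass 3: [-7, -2, 10, 11, 33, 39] (1 swaps)
Total swaps: 7


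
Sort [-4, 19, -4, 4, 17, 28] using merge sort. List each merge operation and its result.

Divide and conquer:
  Merge [19] + [-4] -> [-4, 19]
  Merge [-4] + [-4, 19] -> [-4, -4, 19]
  Merge [17] + [28] -> [17, 28]
  Merge [4] + [17, 28] -> [4, 17, 28]
  Merge [-4, -4, 19] + [4, 17, 28] -> [-4, -4, 4, 17, 19, 28]


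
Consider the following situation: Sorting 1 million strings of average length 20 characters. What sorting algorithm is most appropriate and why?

Best choice: MSD radix sort or Mergesort
Reason: MSD radix sort is a non-comparison sort that buckets the strings by successive character positions, running in time proportional to the total number of characters examined rather than O(n log n) string comparisons; mergesort is a stable O(n log n)-comparison alternative that works for arbitrary variable-length keys


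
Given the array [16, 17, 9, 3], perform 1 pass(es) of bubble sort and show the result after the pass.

After pass 1: [16, 9, 3, 17] (2 swaps)
Total swaps: 2


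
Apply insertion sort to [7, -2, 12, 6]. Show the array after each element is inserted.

First element 7 is already 'sorted'
Insert -2: shifted 1 elements -> [-2, 7, 12, 6]
Insert 12: shifted 0 elements -> [-2, 7, 12, 6]
Insert 6: shifted 2 elements -> [-2, 6, 7, 12]


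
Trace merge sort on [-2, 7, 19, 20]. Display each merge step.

Divide and conquer:
  Merge [-2] + [7] -> [-2, 7]
  Merge [19] + [20] -> [19, 20]
  Merge [-2, 7] + [19, 20] -> [-2, 7, 19, 20]


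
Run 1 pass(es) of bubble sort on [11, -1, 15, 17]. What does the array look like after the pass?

After pass 1: [-1, 11, 15, 17] (1 swaps)
Total swaps: 1


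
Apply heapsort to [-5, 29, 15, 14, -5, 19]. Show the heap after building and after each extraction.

Build heap: [29, 14, 19, -5, -5, 15]
Extract 29: [19, 14, 15, -5, -5, 29]
Extract 19: [15, 14, -5, -5, 19, 29]
Extract 15: [14, -5, -5, 15, 19, 29]
Extract 14: [-5, -5, 14, 15, 19, 29]
Extract -5: [-5, -5, 14, 15, 19, 29]


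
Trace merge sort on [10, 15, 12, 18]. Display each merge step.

Divide and conquer:
  Merge [10] + [15] -> [10, 15]
  Merge [12] + [18] -> [12, 18]
  Merge [10, 15] + [12, 18] -> [10, 12, 15, 18]


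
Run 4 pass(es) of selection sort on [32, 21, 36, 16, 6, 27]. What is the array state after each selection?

Pass 1: Select minimum 6 at index 4, swap -> [6, 21, 36, 16, 32, 27]
Pass 2: Select minimum 16 at index 3, swap -> [6, 16, 36, 21, 32, 27]
Pass 3: Select minimum 21 at index 3, swap -> [6, 16, 21, 36, 32, 27]
Pass 4: Select minimum 27 at index 5, swap -> [6, 16, 21, 27, 32, 36]


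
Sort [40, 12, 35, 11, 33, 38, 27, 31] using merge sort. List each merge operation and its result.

Divide and conquer:
  Merge [40] + [12] -> [12, 40]
  Merge [35] + [11] -> [11, 35]
  Merge [12, 40] + [11, 35] -> [11, 12, 35, 40]
  Merge [33] + [38] -> [33, 38]
  Merge [27] + [31] -> [27, 31]
  Merge [33, 38] + [27, 31] -> [27, 31, 33, 38]
  Merge [11, 12, 35, 40] + [27, 31, 33, 38] -> [11, 12, 27, 31, 33, 35, 38, 40]


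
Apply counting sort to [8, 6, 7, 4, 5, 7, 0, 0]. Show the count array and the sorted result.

Count array: [2, 0, 0, 0, 1, 1, 1, 2, 1]
(count[i] = number of elements equal to i)
Cumulative count: [2, 2, 2, 2, 3, 4, 5, 7, 8]
Sorted: [0, 0, 4, 5, 6, 7, 7, 8]


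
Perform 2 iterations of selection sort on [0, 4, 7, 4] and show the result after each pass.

Pass 1: Select minimum 0 at index 0, swap -> [0, 4, 7, 4]
Pass 2: Select minimum 4 at index 1, swap -> [0, 4, 7, 4]


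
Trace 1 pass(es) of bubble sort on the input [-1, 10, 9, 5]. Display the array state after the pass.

After pass 1: [-1, 9, 5, 10] (2 swaps)
Total swaps: 2


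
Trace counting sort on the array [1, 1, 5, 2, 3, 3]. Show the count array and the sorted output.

Count array: [0, 2, 1, 2, 0, 1]
(count[i] = number of elements equal to i)
Cumulative count: [0, 2, 3, 5, 5, 6]
Sorted: [1, 1, 2, 3, 3, 5]


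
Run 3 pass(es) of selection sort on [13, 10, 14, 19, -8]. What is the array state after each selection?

Pass 1: Select minimum -8 at index 4, swap -> [-8, 10, 14, 19, 13]
Pass 2: Select minimum 10 at index 1, swap -> [-8, 10, 14, 19, 13]
Pass 3: Select minimum 13 at index 4, swap -> [-8, 10, 13, 19, 14]


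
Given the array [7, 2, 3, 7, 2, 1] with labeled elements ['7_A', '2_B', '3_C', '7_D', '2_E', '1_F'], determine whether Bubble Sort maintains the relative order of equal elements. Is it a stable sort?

Trace Bubble Sort on the labeled array (the key is the number; the letter only tracks identity):
  After pass 1: [2_B, 3_C, 7_A, 2_E, 1_F, 7_D]
  After pass 2: [2_B, 3_C, 2_E, 1_F, 7_A, 7_D]
  After pass 3: [2_B, 2_E, 1_F, 3_C, 7_A, 7_D]
  After pass 4: [2_B, 1_F, 2_E, 3_C, 7_A, 7_D]
  After pass 5: [1_F, 2_B, 2_E, 3_C, 7_A, 7_D]
Final order: [1_F, 2_B, 2_E, 3_C, 7_A, 7_D]
Equal keys:
  value 2: originally 2_B, 2_E; after sorting 2_B, 2_E -> order preserved
  value 7: originally 7_A, 7_D; after sorting 7_A, 7_D -> order preserved
All equal keys kept their original relative order. Bubble Sort is stable: it only swaps adjacent elements when the left one is strictly greater, so equal keys never move past each other.
Answer: Stable


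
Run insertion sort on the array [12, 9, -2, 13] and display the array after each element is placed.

First element 12 is already 'sorted'
Insert 9: shifted 1 elements -> [9, 12, -2, 13]
Insert -2: shifted 2 elements -> [-2, 9, 12, 13]
Insert 13: shifted 0 elements -> [-2, 9, 12, 13]


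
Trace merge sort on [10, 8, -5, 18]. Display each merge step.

Divide and conquer:
  Merge [10] + [8] -> [8, 10]
  Merge [-5] + [18] -> [-5, 18]
  Merge [8, 10] + [-5, 18] -> [-5, 8, 10, 18]


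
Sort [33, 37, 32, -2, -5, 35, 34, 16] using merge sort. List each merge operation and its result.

Divide and conquer:
  Merge [33] + [37] -> [33, 37]
  Merge [32] + [-2] -> [-2, 32]
  Merge [33, 37] + [-2, 32] -> [-2, 32, 33, 37]
  Merge [-5] + [35] -> [-5, 35]
  Merge [34] + [16] -> [16, 34]
  Merge [-5, 35] + [16, 34] -> [-5, 16, 34, 35]
  Merge [-2, 32, 33, 37] + [-5, 16, 34, 35] -> [-5, -2, 16, 32, 33, 34, 35, 37]


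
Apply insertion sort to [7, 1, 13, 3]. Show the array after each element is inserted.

First element 7 is already 'sorted'
Insert 1: shifted 1 elements -> [1, 7, 13, 3]
Insert 13: shifted 0 elements -> [1, 7, 13, 3]
Insert 3: shifted 2 elements -> [1, 3, 7, 13]


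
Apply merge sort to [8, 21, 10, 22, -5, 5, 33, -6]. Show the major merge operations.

Divide and conquer:
  Merge [8] + [21] -> [8, 21]
  Merge [10] + [22] -> [10, 22]
  Merge [8, 21] + [10, 22] -> [8, 10, 21, 22]
  Merge [-5] + [5] -> [-5, 5]
  Merge [33] + [-6] -> [-6, 33]
  Merge [-5, 5] + [-6, 33] -> [-6, -5, 5, 33]
  Merge [8, 10, 21, 22] + [-6, -5, 5, 33] -> [-6, -5, 5, 8, 10, 21, 22, 33]


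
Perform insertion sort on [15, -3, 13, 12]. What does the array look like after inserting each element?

First element 15 is already 'sorted'
Insert -3: shifted 1 elements -> [-3, 15, 13, 12]
Insert 13: shifted 1 elements -> [-3, 13, 15, 12]
Insert 12: shifted 2 elements -> [-3, 12, 13, 15]


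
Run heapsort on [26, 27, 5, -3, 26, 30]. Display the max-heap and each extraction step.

Build heap: [30, 27, 26, -3, 26, 5]
Extract 30: [27, 26, 26, -3, 5, 30]
Extract 27: [26, 5, 26, -3, 27, 30]
Extract 26: [26, 5, -3, 26, 27, 30]
Extract 26: [5, -3, 26, 26, 27, 30]
Extract 5: [-3, 5, 26, 26, 27, 30]


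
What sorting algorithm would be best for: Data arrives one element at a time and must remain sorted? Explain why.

Best choice: Insertion sort
Reason: Insertion sort naturally handles online/streaming input by inserting each new element into sorted position


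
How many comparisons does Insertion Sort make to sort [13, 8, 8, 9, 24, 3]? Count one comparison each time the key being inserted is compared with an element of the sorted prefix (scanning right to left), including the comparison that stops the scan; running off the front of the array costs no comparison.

Insert 8: 13 > 8 (shift), reached front = 1 comparison(s) -> [8, 13, 8, 9, 24, 3]
Insert 8: 13 > 8 (shift), 8 <= 8 (stop) = 2 comparison(s) -> [8, 8, 13, 9, 24, 3]
Insert 9: 13 > 9 (shift), 8 <= 9 (stop) = 2 comparison(s) -> [8, 8, 9, 13, 24, 3]
Insert 24: 13 <= 24 (stop) = 1 comparison(s) -> [8, 8, 9, 13, 24, 3]
Insert 3: 24 > 3 (shift), 13 > 3 (shift), 9 > 3 (shift), 8 > 3 (shift), 8 > 3 (shift), reached front = 5 comparison(s) -> [3, 8, 8, 9, 13, 24]
Total comparisons: 1 + 2 + 2 + 1 + 5 = 11


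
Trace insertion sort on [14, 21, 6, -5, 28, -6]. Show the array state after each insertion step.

First element 14 is already 'sorted'
Insert 21: shifted 0 elements -> [14, 21, 6, -5, 28, -6]
Insert 6: shifted 2 elements -> [6, 14, 21, -5, 28, -6]
Insert -5: shifted 3 elements -> [-5, 6, 14, 21, 28, -6]
Insert 28: shifted 0 elements -> [-5, 6, 14, 21, 28, -6]
Insert -6: shifted 5 elements -> [-6, -5, 6, 14, 21, 28]


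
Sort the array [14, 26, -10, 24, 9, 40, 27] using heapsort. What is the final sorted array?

Build heap: [40, 26, 27, 24, 9, -10, 14]
Extract 40: [27, 26, 14, 24, 9, -10, 40]
Extract 27: [26, 24, 14, -10, 9, 27, 40]
Extract 26: [24, 9, 14, -10, 26, 27, 40]
Extract 24: [14, 9, -10, 24, 26, 27, 40]
Extract 14: [9, -10, 14, 24, 26, 27, 40]
Extract 9: [-10, 9, 14, 24, 26, 27, 40]


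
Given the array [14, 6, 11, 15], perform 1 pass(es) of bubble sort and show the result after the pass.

After pass 1: [6, 11, 14, 15] (2 swaps)
Total swaps: 2


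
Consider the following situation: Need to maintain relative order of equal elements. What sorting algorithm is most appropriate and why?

Best choice: Merge sort or Insertion sort
Reason: Both are stable; quicksort and heapsort are not stable


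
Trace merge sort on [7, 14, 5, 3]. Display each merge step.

Divide and conquer:
  Merge [7] + [14] -> [7, 14]
  Merge [5] + [3] -> [3, 5]
  Merge [7, 14] + [3, 5] -> [3, 5, 7, 14]


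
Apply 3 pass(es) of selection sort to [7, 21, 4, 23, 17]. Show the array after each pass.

Pass 1: Select minimum 4 at index 2, swap -> [4, 21, 7, 23, 17]
Pass 2: Select minimum 7 at index 2, swap -> [4, 7, 21, 23, 17]
Pass 3: Select minimum 17 at index 4, swap -> [4, 7, 17, 23, 21]


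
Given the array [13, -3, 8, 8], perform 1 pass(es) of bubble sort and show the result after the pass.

After pass 1: [-3, 8, 8, 13] (3 swaps)
Total swaps: 3


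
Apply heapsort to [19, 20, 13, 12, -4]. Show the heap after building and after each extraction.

Build heap: [20, 19, 13, 12, -4]
Extract 20: [19, 12, 13, -4, 20]
Extract 19: [13, 12, -4, 19, 20]
Extract 13: [12, -4, 13, 19, 20]
Extract 12: [-4, 12, 13, 19, 20]
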